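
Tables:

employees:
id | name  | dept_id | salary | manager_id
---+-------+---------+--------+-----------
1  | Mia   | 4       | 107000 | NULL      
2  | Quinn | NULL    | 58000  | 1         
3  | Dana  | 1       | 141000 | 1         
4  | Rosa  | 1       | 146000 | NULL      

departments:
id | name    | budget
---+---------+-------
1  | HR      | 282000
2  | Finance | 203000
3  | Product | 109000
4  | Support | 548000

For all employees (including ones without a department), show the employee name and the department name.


LEFT JOIN keeps every row from employees (the left table); where dept_id has no match in departments, the department columns become NULL. Walk through each employee:
  - employee 1 (Mia): dept_id=4 -> matches Support
  - employee 2 (Quinn): dept_id=NULL, no match -> kept with NULL
  - employee 3 (Dana): dept_id=1 -> matches HR
  - employee 4 (Rosa): dept_id=1 -> matches HR
All 4 rows appear; 1 has NULL department.

SQL:
SELECT a.name, b.name AS department
FROM employees a
LEFT JOIN departments b ON a.dept_id = b.id

Result:
name  | department
------+-----------
Mia   | Support   
Quinn | NULL      
Dana  | HR        
Rosa  | HR        


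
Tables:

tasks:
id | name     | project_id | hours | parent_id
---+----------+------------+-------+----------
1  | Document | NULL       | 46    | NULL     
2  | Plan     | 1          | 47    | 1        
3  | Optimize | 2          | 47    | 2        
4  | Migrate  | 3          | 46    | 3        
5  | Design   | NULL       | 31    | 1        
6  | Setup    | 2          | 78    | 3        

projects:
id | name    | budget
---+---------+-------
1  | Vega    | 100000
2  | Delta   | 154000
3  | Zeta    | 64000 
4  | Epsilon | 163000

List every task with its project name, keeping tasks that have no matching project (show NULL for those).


LEFT JOIN keeps every row from tasks (the left table); where project_id has no match in projects, the project columns become NULL. Walk through each task:
  - task 1 (Document): project_id=NULL, no match -> kept with NULL
  - task 2 (Plan): project_id=1 -> matches Vega
  - task 3 (Optimize): project_id=2 -> matches Delta
  - task 4 (Migrate): project_id=3 -> matches Zeta
  - task 5 (Design): project_id=NULL, no match -> kept with NULL
  - task 6 (Setup): project_id=2 -> matches Delta
All 6 rows appear; 2 have NULL project.

SQL:
SELECT a.name, b.name AS project
FROM tasks a
LEFT JOIN projects b ON a.project_id = b.id

Result:
name     | project
---------+--------
Document | NULL   
Plan     | Vega   
Optimize | Delta  
Migrate  | Zeta   
Design   | NULL   
Setup    | Delta  


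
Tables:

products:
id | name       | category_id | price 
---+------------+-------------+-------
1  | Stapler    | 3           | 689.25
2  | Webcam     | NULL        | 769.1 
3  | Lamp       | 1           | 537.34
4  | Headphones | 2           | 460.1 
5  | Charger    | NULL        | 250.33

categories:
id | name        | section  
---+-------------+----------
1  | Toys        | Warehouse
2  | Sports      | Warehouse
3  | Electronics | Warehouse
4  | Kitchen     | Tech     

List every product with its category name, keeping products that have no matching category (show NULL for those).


LEFT JOIN keeps every row from products (the left table); where category_id has no match in categories, the category columns become NULL. Walk through each product:
  - product 1 (Stapler): category_id=3 -> matches Electronics
  - product 2 (Webcam): category_id=NULL, no match -> kept with NULL
  - product 3 (Lamp): category_id=1 -> matches Toys
  - product 4 (Headphones): category_id=2 -> matches Sports
  - product 5 (Charger): category_id=NULL, no match -> kept with NULL
All 5 rows appear; 2 have NULL category.

SQL:
SELECT a.name, b.name AS category
FROM products a
LEFT JOIN categories b ON a.category_id = b.id

Result:
name       | category   
-----------+------------
Stapler    | Electronics
Webcam     | NULL       
Lamp       | Toys       
Headphones | Sports     
Charger    | NULL       


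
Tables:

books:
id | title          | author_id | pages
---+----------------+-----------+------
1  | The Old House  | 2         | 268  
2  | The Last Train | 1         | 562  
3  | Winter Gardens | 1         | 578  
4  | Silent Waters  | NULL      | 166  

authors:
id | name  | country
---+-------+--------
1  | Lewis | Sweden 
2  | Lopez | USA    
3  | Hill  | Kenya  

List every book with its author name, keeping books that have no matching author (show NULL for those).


LEFT JOIN keeps every row from books (the left table); where author_id has no match in authors, the author columns become NULL. Walk through each book:
  - book 1 (The Old House): author_id=2 -> matches Lopez
  - book 2 (The Last Train): author_id=1 -> matches Lewis
  - book 3 (Winter Gardens): author_id=1 -> matches Lewis
  - book 4 (Silent Waters): author_id=NULL, no match -> kept with NULL
All 4 rows appear; 1 has NULL author.

SQL:
SELECT a.title, b.name AS author
FROM books a
LEFT JOIN authors b ON a.author_id = b.id

Result:
title          | author
---------------+-------
The Old House  | Lopez 
The Last Train | Lewis 
Winter Gardens | Lewis 
Silent Waters  | NULL  


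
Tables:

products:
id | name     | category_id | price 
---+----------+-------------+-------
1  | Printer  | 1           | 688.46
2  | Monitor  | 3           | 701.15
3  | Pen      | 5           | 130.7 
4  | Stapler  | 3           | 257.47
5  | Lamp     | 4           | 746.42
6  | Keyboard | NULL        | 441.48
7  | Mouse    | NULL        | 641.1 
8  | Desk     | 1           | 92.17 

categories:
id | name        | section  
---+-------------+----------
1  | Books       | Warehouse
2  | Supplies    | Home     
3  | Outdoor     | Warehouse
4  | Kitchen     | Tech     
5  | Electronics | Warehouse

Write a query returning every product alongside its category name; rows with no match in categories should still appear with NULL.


LEFT JOIN keeps every row from products (the left table); where category_id has no match in categories, the category columns become NULL. Walk through each product:
  - product 1 (Printer): category_id=1 -> matches Books
  - product 2 (Monitor): category_id=3 -> matches Outdoor
  - product 3 (Pen): category_id=5 -> matches Electronics
  - product 4 (Stapler): category_id=3 -> matches Outdoor
  - product 5 (Lamp): category_id=4 -> matches Kitchen
  - product 6 (Keyboard): category_id=NULL, no match -> kept with NULL
  - product 7 (Mouse): category_id=NULL, no match -> kept with NULL
  - product 8 (Desk): category_id=1 -> matches Books
All 8 rows appear; 2 have NULL category.

SQL:
SELECT a.name, b.name AS category
FROM products a
LEFT JOIN categories b ON a.category_id = b.id

Result:
name     | category   
---------+------------
Printer  | Books      
Monitor  | Outdoor    
Pen      | Electronics
Stapler  | Outdoor    
Lamp     | Kitchen    
Keyboard | NULL       
Mouse    | NULL       
Desk     | Books      


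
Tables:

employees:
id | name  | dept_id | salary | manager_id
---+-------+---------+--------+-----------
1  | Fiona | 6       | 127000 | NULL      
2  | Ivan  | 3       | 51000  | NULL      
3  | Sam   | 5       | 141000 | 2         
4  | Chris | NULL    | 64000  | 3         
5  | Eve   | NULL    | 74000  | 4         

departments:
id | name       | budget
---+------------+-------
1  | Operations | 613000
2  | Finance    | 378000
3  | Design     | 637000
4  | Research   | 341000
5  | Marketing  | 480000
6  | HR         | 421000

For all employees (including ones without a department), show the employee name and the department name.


LEFT JOIN keeps every row from employees (the left table); where dept_id has no match in departments, the department columns become NULL. Walk through each employee:
  - employee 1 (Fiona): dept_id=6 -> matches HR
  - employee 2 (Ivan): dept_id=3 -> matches Design
  - employee 3 (Sam): dept_id=5 -> matches Marketing
  - employee 4 (Chris): dept_id=NULL, no match -> kept with NULL
  - employee 5 (Eve): dept_id=NULL, no match -> kept with NULL
All 5 rows appear; 2 have NULL department.

SQL:
SELECT a.name, b.name AS department
FROM employees a
LEFT JOIN departments b ON a.dept_id = b.id

Result:
name  | department
------+-----------
Fiona | HR        
Ivan  | Design    
Sam   | Marketing 
Chris | NULL      
Eve   | NULL      


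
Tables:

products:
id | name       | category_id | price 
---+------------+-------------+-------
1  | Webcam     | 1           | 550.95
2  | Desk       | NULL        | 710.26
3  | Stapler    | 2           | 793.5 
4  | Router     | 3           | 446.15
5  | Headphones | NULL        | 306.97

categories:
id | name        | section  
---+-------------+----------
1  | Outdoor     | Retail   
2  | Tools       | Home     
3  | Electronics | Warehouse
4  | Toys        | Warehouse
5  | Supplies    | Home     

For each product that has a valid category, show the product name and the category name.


INNER JOIN keeps only products rows whose category_id matches an id in categories. Walk through each product:
  - product 1 (Webcam): category_id=1 -> matches Outdoor
  - product 2 (Desk): category_id=NULL, no match -> dropped
  - product 3 (Stapler): category_id=2 -> matches Tools
  - product 4 (Router): category_id=3 -> matches Electronics
  - product 5 (Headphones): category_id=NULL, no match -> dropped
So 2 of 5 rows are dropped.

SQL:
SELECT a.name, b.name AS category
FROM products a
INNER JOIN categories b ON a.category_id = b.id

Result:
name    | category   
--------+------------
Webcam  | Outdoor    
Stapler | Tools      
Router  | Electronics


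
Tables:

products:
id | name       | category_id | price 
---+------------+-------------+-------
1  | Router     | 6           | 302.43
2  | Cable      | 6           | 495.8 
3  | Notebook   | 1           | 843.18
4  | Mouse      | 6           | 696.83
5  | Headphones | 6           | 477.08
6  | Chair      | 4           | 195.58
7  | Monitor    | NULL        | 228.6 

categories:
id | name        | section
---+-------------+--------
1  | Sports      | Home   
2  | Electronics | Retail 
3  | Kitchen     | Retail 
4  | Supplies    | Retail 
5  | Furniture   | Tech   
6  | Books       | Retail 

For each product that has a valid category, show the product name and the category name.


INNER JOIN keeps only products rows whose category_id matches an id in categories. Walk through each product:
  - product 1 (Router): category_id=6 -> matches Books
  - product 2 (Cable): category_id=6 -> matches Books
  - product 3 (Notebook): category_id=1 -> matches Sports
  - product 4 (Mouse): category_id=6 -> matches Books
  - product 5 (Headphones): category_id=6 -> matches Books
  - product 6 (Chair): category_id=4 -> matches Supplies
  - product 7 (Monitor): category_id=NULL, no match -> dropped
So 1 of 7 rows is dropped.

SQL:
SELECT a.name, b.name AS category
FROM products a
INNER JOIN categories b ON a.category_id = b.id

Result:
name       | category
-----------+---------
Router     | Books   
Cable      | Books   
Notebook   | Sports  
Mouse      | Books   
Headphones | Books   
Chair      | Supplies


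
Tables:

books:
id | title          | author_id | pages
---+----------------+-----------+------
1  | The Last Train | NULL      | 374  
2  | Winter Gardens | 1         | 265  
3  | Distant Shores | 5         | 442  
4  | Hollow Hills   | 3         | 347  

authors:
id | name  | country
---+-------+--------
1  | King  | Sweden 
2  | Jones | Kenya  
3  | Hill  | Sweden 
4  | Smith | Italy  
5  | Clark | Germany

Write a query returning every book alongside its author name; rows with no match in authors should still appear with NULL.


LEFT JOIN keeps every row from books (the left table); where author_id has no match in authors, the author columns become NULL. Walk through each book:
  - book 1 (The Last Train): author_id=NULL, no match -> kept with NULL
  - book 2 (Winter Gardens): author_id=1 -> matches King
  - book 3 (Distant Shores): author_id=5 -> matches Clark
  - book 4 (Hollow Hills): author_id=3 -> matches Hill
All 4 rows appear; 1 has NULL author.

SQL:
SELECT a.title, b.name AS author
FROM books a
LEFT JOIN authors b ON a.author_id = b.id

Result:
title          | author
---------------+-------
The Last Train | NULL  
Winter Gardens | King  
Distant Shores | Clark 
Hollow Hills   | Hill  


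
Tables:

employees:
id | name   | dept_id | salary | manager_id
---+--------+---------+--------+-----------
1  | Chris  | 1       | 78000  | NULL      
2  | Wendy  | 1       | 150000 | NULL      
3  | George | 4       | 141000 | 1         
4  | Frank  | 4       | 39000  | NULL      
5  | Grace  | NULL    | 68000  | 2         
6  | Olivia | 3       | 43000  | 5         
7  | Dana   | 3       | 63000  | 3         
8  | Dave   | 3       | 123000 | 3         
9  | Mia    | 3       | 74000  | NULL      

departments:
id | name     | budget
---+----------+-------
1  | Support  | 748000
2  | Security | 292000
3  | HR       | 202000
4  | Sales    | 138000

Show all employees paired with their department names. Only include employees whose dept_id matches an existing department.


INNER JOIN keeps only employees rows whose dept_id matches an id in departments. Walk through each employee:
  - employee 1 (Chris): dept_id=1 -> matches Support
  - employee 2 (Wendy): dept_id=1 -> matches Support
  - employee 3 (George): dept_id=4 -> matches Sales
  - employee 4 (Frank): dept_id=4 -> matches Sales
  - employee 5 (Grace): dept_id=NULL, no match -> dropped
  - employee 6 (Olivia): dept_id=3 -> matches HR
  - employee 7 (Dana): dept_id=3 -> matches HR
  - employee 8 (Dave): dept_id=3 -> matches HR
  - employee 9 (Mia): dept_id=3 -> matches HR
So 1 of 9 rows is dropped.

SQL:
SELECT a.name, b.name AS department
FROM employees a
INNER JOIN departments b ON a.dept_id = b.id

Result:
name   | department
-------+-----------
Chris  | Support   
Wendy  | Support   
George | Sales     
Frank  | Sales     
Olivia | HR        
Dana   | HR        
Dave   | HR        
Mia    | HR        


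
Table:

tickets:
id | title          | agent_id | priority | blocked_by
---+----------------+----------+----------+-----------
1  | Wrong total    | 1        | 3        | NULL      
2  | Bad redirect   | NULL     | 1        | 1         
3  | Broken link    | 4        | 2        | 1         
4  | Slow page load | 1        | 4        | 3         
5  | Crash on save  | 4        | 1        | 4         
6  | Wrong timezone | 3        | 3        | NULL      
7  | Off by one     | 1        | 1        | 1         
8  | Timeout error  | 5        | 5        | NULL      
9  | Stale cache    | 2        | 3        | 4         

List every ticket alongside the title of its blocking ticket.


This is a self-join: tickets is joined to a second copy of itself, matching each row's blocked_by to another row's id. Use LEFT JOIN so rows with blocked_by=NULL are kept.
  - ticket 1 (Wrong total): blocked_by=NULL -> NULL
  - ticket 2 (Bad redirect): blocked_by=1 -> Wrong total
  - ticket 3 (Broken link): blocked_by=1 -> Wrong total
  - ticket 4 (Slow page load): blocked_by=3 -> Broken link
  - ticket 5 (Crash on save): blocked_by=4 -> Slow page load
  - ticket 6 (Wrong timezone): blocked_by=NULL -> NULL
  - ticket 7 (Off by one): blocked_by=1 -> Wrong total
  - ticket 8 (Timeout error): blocked_by=NULL -> NULL
  - ticket 9 (Stale cache): blocked_by=4 -> Slow page load

SQL:
SELECT a.title AS item, b.title AS blocked_by
FROM tickets a
LEFT JOIN tickets b ON a.blocked_by = b.id

Result:
item           | blocked_by    
---------------+---------------
Wrong total    | NULL          
Bad redirect   | Wrong total   
Broken link    | Wrong total   
Slow page load | Broken link   
Crash on save  | Slow page load
Wrong timezone | NULL          
Off by one     | Wrong total   
Timeout error  | NULL          
Stale cache    | Slow page load


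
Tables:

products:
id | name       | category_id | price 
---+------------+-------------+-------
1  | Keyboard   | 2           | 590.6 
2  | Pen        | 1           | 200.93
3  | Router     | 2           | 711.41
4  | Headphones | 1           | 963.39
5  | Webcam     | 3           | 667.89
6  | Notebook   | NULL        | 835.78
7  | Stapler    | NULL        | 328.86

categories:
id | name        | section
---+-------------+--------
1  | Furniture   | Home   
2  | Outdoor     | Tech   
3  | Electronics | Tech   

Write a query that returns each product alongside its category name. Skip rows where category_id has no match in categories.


INNER JOIN keeps only products rows whose category_id matches an id in categories. Walk through each product:
  - product 1 (Keyboard): category_id=2 -> matches Outdoor
  - product 2 (Pen): category_id=1 -> matches Furniture
  - product 3 (Router): category_id=2 -> matches Outdoor
  - product 4 (Headphones): category_id=1 -> matches Furniture
  - product 5 (Webcam): category_id=3 -> matches Electronics
  - product 6 (Notebook): category_id=NULL, no match -> dropped
  - product 7 (Stapler): category_id=NULL, no match -> dropped
So 2 of 7 rows are dropped.

SQL:
SELECT a.name, b.name AS category
FROM products a
INNER JOIN categories b ON a.category_id = b.id

Result:
name       | category   
-----------+------------
Keyboard   | Outdoor    
Pen        | Furniture  
Router     | Outdoor    
Headphones | Furniture  
Webcam     | Electronics


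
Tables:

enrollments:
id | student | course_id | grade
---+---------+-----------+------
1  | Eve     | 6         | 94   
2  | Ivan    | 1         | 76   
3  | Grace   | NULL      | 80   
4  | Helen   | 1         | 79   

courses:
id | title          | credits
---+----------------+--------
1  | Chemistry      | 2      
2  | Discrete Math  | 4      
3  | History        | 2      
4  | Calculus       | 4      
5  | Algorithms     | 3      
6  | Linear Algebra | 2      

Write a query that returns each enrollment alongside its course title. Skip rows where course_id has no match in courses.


INNER JOIN keeps only enrollments rows whose course_id matches an id in courses. Walk through each enrollment:
  - enrollment 1 (Eve): course_id=6 -> matches Linear Algebra
  - enrollment 2 (Ivan): course_id=1 -> matches Chemistry
  - enrollment 3 (Grace): course_id=NULL, no match -> dropped
  - enrollment 4 (Helen): course_id=1 -> matches Chemistry
So 1 of 4 rows is dropped.

SQL:
SELECT a.student, b.title AS course
FROM enrollments a
INNER JOIN courses b ON a.course_id = b.id

Result:
student | course        
--------+---------------
Eve     | Linear Algebra
Ivan    | Chemistry     
Helen   | Chemistry     


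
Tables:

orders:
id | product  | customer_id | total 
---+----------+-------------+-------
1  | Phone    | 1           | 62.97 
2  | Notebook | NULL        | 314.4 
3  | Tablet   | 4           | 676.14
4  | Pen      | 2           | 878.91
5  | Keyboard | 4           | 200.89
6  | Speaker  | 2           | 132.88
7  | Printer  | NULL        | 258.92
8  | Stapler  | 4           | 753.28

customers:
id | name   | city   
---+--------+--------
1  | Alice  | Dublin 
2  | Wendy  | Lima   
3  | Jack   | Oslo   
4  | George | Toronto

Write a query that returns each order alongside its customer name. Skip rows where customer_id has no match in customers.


INNER JOIN keeps only orders rows whose customer_id matches an id in customers. Walk through each order:
  - order 1 (Phone): customer_id=1 -> matches Alice
  - order 2 (Notebook): customer_id=NULL, no match -> dropped
  - order 3 (Tablet): customer_id=4 -> matches George
  - order 4 (Pen): customer_id=2 -> matches Wendy
  - order 5 (Keyboard): customer_id=4 -> matches George
  - order 6 (Speaker): customer_id=2 -> matches Wendy
  - order 7 (Printer): customer_id=NULL, no match -> dropped
  - order 8 (Stapler): customer_id=4 -> matches George
So 2 of 8 rows are dropped.

SQL:
SELECT a.product, b.name AS customer
FROM orders a
INNER JOIN customers b ON a.customer_id = b.id

Result:
product  | customer
---------+---------
Phone    | Alice   
Tablet   | George  
Pen      | Wendy   
Keyboard | George  
Speaker  | Wendy   
Stapler  | George  


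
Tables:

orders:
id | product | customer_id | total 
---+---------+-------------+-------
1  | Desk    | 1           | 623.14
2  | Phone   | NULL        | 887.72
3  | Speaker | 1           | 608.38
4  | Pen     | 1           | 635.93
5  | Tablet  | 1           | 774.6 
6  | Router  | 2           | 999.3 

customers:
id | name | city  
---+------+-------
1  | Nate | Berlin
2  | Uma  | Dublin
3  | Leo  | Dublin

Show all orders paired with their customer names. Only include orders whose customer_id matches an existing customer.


INNER JOIN keeps only orders rows whose customer_id matches an id in customers. Walk through each order:
  - order 1 (Desk): customer_id=1 -> matches Nate
  - order 2 (Phone): customer_id=NULL, no match -> dropped
  - order 3 (Speaker): customer_id=1 -> matches Nate
  - order 4 (Pen): customer_id=1 -> matches Nate
  - order 5 (Tablet): customer_id=1 -> matches Nate
  - order 6 (Router): customer_id=2 -> matches Uma
So 1 of 6 rows is dropped.

SQL:
SELECT a.product, b.name AS customer
FROM orders a
INNER JOIN customers b ON a.customer_id = b.id

Result:
product | customer
--------+---------
Desk    | Nate    
Speaker | Nate    
Pen     | Nate    
Tablet  | Nate    
Router  | Uma     


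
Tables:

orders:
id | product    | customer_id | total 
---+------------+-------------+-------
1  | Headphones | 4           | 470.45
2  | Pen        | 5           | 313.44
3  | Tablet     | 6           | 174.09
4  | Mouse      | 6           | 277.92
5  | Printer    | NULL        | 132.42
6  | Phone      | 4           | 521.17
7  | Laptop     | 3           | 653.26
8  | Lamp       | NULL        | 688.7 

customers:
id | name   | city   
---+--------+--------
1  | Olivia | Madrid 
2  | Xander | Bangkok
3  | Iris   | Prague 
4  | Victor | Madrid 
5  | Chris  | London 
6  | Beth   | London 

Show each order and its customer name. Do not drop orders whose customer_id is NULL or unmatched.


LEFT JOIN keeps every row from orders (the left table); where customer_id has no match in customers, the customer columns become NULL. Walk through each order:
  - order 1 (Headphones): customer_id=4 -> matches Victor
  - order 2 (Pen): customer_id=5 -> matches Chris
  - order 3 (Tablet): customer_id=6 -> matches Beth
  - order 4 (Mouse): customer_id=6 -> matches Beth
  - order 5 (Printer): customer_id=NULL, no match -> kept with NULL
  - order 6 (Phone): customer_id=4 -> matches Victor
  - order 7 (Laptop): customer_id=3 -> matches Iris
  - order 8 (Lamp): customer_id=NULL, no match -> kept with NULL
All 8 rows appear; 2 have NULL customer.

SQL:
SELECT a.product, b.name AS customer
FROM orders a
LEFT JOIN customers b ON a.customer_id = b.id

Result:
product    | customer
-----------+---------
Headphones | Victor  
Pen        | Chris   
Tablet     | Beth    
Mouse      | Beth    
Printer    | NULL    
Phone      | Victor  
Laptop     | Iris    
Lamp       | NULL    


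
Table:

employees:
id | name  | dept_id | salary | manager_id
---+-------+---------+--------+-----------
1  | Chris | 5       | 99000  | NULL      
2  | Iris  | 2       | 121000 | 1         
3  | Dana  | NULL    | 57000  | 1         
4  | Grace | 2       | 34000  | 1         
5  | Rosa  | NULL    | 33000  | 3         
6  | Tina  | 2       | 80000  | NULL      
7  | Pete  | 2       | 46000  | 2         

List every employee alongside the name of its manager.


This is a self-join: employees is joined to a second copy of itself, matching each row's manager_id to another row's id. Use LEFT JOIN so rows with manager_id=NULL are kept.
  - employee 1 (Chris): manager_id=NULL -> NULL
  - employee 2 (Iris): manager_id=1 -> Chris
  - employee 3 (Dana): manager_id=1 -> Chris
  - employee 4 (Grace): manager_id=1 -> Chris
  - employee 5 (Rosa): manager_id=3 -> Dana
  - employee 6 (Tina): manager_id=NULL -> NULL
  - employee 7 (Pete): manager_id=2 -> Iris

SQL:
SELECT a.name AS item, b.name AS manager
FROM employees a
LEFT JOIN employees b ON a.manager_id = b.id

Result:
item  | manager
------+--------
Chris | NULL   
Iris  | Chris  
Dana  | Chris  
Grace | Chris  
Rosa  | Dana   
Tina  | NULL   
Pete  | Iris   


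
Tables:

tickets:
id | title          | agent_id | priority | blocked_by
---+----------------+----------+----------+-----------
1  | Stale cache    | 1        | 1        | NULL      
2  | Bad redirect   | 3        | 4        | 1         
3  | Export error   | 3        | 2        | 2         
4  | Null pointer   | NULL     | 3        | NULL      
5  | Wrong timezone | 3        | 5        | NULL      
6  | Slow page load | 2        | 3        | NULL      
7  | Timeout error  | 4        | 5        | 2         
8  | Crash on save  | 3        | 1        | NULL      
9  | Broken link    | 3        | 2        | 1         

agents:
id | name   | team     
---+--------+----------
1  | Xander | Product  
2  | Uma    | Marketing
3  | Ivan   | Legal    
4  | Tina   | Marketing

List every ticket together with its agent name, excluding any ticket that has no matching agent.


INNER JOIN keeps only tickets rows whose agent_id matches an id in agents. Walk through each ticket:
  - ticket 1 (Stale cache): agent_id=1 -> matches Xander
  - ticket 2 (Bad redirect): agent_id=3 -> matches Ivan
  - ticket 3 (Export error): agent_id=3 -> matches Ivan
  - ticket 4 (Null pointer): agent_id=NULL, no match -> dropped
  - ticket 5 (Wrong timezone): agent_id=3 -> matches Ivan
  - ticket 6 (Slow page load): agent_id=2 -> matches Uma
  - ticket 7 (Timeout error): agent_id=4 -> matches Tina
  - ticket 8 (Crash on save): agent_id=3 -> matches Ivan
  - ticket 9 (Broken link): agent_id=3 -> matches Ivan
So 1 of 9 rows is dropped.

SQL:
SELECT a.title, b.name AS agent
FROM tickets a
INNER JOIN agents b ON a.agent_id = b.id

Result:
title          | agent 
---------------+-------
Stale cache    | Xander
Bad redirect   | Ivan  
Export error   | Ivan  
Wrong timezone | Ivan  
Slow page load | Uma   
Timeout error  | Tina  
Crash on save  | Ivan  
Broken link    | Ivan  


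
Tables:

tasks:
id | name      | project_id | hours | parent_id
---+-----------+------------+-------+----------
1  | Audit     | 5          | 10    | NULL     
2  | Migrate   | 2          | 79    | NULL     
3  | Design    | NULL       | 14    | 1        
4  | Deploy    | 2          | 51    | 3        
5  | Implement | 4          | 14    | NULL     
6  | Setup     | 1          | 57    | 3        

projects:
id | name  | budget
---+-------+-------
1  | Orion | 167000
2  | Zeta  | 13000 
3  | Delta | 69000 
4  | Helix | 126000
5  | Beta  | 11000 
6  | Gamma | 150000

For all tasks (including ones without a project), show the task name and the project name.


LEFT JOIN keeps every row from tasks (the left table); where project_id has no match in projects, the project columns become NULL. Walk through each task:
  - task 1 (Audit): project_id=5 -> matches Beta
  - task 2 (Migrate): project_id=2 -> matches Zeta
  - task 3 (Design): project_id=NULL, no match -> kept with NULL
  - task 4 (Deploy): project_id=2 -> matches Zeta
  - task 5 (Implement): project_id=4 -> matches Helix
  - task 6 (Setup): project_id=1 -> matches Orion
All 6 rows appear; 1 has NULL project.

SQL:
SELECT a.name, b.name AS project
FROM tasks a
LEFT JOIN projects b ON a.project_id = b.id

Result:
name      | project
----------+--------
Audit     | Beta   
Migrate   | Zeta   
Design    | NULL   
Deploy    | Zeta   
Implement | Helix  
Setup     | Orion  


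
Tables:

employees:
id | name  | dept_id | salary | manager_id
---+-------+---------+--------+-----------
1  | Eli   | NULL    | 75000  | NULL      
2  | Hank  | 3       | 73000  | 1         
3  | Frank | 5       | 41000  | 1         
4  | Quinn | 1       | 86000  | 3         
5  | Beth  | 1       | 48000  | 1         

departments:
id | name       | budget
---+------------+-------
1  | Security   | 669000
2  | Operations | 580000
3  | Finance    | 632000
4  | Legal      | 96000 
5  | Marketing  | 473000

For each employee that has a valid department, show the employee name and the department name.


INNER JOIN keeps only employees rows whose dept_id matches an id in departments. Walk through each employee:
  - employee 1 (Eli): dept_id=NULL, no match -> dropped
  - employee 2 (Hank): dept_id=3 -> matches Finance
  - employee 3 (Frank): dept_id=5 -> matches Marketing
  - employee 4 (Quinn): dept_id=1 -> matches Security
  - employee 5 (Beth): dept_id=1 -> matches Security
So 1 of 5 rows is dropped.

SQL:
SELECT a.name, b.name AS department
FROM employees a
INNER JOIN departments b ON a.dept_id = b.id

Result:
name  | department
------+-----------
Hank  | Finance   
Frank | Marketing 
Quinn | Security  
Beth  | Security  


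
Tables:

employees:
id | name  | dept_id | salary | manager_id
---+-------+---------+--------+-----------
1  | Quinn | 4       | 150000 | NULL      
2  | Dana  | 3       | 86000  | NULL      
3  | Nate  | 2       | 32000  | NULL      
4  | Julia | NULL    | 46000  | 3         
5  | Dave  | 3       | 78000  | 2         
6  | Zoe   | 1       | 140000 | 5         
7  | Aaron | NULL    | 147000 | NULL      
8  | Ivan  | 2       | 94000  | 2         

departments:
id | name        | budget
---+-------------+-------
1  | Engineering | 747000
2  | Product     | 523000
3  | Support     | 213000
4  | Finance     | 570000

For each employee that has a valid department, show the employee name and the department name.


INNER JOIN keeps only employees rows whose dept_id matches an id in departments. Walk through each employee:
  - employee 1 (Quinn): dept_id=4 -> matches Finance
  - employee 2 (Dana): dept_id=3 -> matches Support
  - employee 3 (Nate): dept_id=2 -> matches Product
  - employee 4 (Julia): dept_id=NULL, no match -> dropped
  - employee 5 (Dave): dept_id=3 -> matches Support
  - employee 6 (Zoe): dept_id=1 -> matches Engineering
  - employee 7 (Aaron): dept_id=NULL, no match -> dropped
  - employee 8 (Ivan): dept_id=2 -> matches Product
So 2 of 8 rows are dropped.

SQL:
SELECT a.name, b.name AS department
FROM employees a
INNER JOIN departments b ON a.dept_id = b.id

Result:
name  | department 
------+------------
Quinn | Finance    
Dana  | Support    
Nate  | Product    
Dave  | Support    
Zoe   | Engineering
Ivan  | Product    


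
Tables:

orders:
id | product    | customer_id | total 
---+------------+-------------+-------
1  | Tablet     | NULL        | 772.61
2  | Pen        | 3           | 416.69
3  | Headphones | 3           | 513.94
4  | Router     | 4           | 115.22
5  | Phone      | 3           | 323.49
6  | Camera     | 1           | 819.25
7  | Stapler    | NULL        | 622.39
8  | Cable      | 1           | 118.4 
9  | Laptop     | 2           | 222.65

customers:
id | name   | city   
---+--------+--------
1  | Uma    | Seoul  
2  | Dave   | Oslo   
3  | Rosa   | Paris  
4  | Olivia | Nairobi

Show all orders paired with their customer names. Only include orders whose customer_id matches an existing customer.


INNER JOIN keeps only orders rows whose customer_id matches an id in customers. Walk through each order:
  - order 1 (Tablet): customer_id=NULL, no match -> dropped
  - order 2 (Pen): customer_id=3 -> matches Rosa
  - order 3 (Headphones): customer_id=3 -> matches Rosa
  - order 4 (Router): customer_id=4 -> matches Olivia
  - order 5 (Phone): customer_id=3 -> matches Rosa
  - order 6 (Camera): customer_id=1 -> matches Uma
  - order 7 (Stapler): customer_id=NULL, no match -> dropped
  - order 8 (Cable): customer_id=1 -> matches Uma
  - order 9 (Laptop): customer_id=2 -> matches Dave
So 2 of 9 rows are dropped.

SQL:
SELECT a.product, b.name AS customer
FROM orders a
INNER JOIN customers b ON a.customer_id = b.id

Result:
product    | customer
-----------+---------
Pen        | Rosa    
Headphones | Rosa    
Router     | Olivia  
Phone      | Rosa    
Camera     | Uma     
Cable      | Uma     
Laptop     | Dave    


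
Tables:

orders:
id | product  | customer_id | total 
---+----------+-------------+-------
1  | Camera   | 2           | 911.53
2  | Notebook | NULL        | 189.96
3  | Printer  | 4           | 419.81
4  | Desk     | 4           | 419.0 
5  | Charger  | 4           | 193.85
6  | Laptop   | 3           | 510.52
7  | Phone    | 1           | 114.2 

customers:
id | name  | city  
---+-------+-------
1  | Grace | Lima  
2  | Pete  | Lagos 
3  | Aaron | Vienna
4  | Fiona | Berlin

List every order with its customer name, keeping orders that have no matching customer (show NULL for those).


LEFT JOIN keeps every row from orders (the left table); where customer_id has no match in customers, the customer columns become NULL. Walk through each order:
  - order 1 (Camera): customer_id=2 -> matches Pete
  - order 2 (Notebook): customer_id=NULL, no match -> kept with NULL
  - order 3 (Printer): customer_id=4 -> matches Fiona
  - order 4 (Desk): customer_id=4 -> matches Fiona
  - order 5 (Charger): customer_id=4 -> matches Fiona
  - order 6 (Laptop): customer_id=3 -> matches Aaron
  - order 7 (Phone): customer_id=1 -> matches Grace
All 7 rows appear; 1 has NULL customer.

SQL:
SELECT a.product, b.name AS customer
FROM orders a
LEFT JOIN customers b ON a.customer_id = b.id

Result:
product  | customer
---------+---------
Camera   | Pete    
Notebook | NULL    
Printer  | Fiona   
Desk     | Fiona   
Charger  | Fiona   
Laptop   | Aaron   
Phone    | Grace   


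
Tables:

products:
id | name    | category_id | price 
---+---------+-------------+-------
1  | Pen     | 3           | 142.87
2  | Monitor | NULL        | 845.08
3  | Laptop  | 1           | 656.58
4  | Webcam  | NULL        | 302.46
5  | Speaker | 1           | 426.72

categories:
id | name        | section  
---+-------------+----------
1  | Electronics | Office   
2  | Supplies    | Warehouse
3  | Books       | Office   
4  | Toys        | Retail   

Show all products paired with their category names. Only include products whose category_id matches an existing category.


INNER JOIN keeps only products rows whose category_id matches an id in categories. Walk through each product:
  - product 1 (Pen): category_id=3 -> matches Books
  - product 2 (Monitor): category_id=NULL, no match -> dropped
  - product 3 (Laptop): category_id=1 -> matches Electronics
  - product 4 (Webcam): category_id=NULL, no match -> dropped
  - product 5 (Speaker): category_id=1 -> matches Electronics
So 2 of 5 rows are dropped.

SQL:
SELECT a.name, b.name AS category
FROM products a
INNER JOIN categories b ON a.category_id = b.id

Result:
name    | category   
--------+------------
Pen     | Books      
Laptop  | Electronics
Speaker | Electronics


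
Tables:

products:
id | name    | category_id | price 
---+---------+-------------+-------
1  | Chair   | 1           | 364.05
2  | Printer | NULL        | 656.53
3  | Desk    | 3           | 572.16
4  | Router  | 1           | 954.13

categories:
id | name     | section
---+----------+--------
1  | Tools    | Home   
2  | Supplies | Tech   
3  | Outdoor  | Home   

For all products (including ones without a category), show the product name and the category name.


LEFT JOIN keeps every row from products (the left table); where category_id has no match in categories, the category columns become NULL. Walk through each product:
  - product 1 (Chair): category_id=1 -> matches Tools
  - product 2 (Printer): category_id=NULL, no match -> kept with NULL
  - product 3 (Desk): category_id=3 -> matches Outdoor
  - product 4 (Router): category_id=1 -> matches Tools
All 4 rows appear; 1 has NULL category.

SQL:
SELECT a.name, b.name AS category
FROM products a
LEFT JOIN categories b ON a.category_id = b.id

Result:
name    | category
--------+---------
Chair   | Tools   
Printer | NULL    
Desk    | Outdoor 
Router  | Tools   


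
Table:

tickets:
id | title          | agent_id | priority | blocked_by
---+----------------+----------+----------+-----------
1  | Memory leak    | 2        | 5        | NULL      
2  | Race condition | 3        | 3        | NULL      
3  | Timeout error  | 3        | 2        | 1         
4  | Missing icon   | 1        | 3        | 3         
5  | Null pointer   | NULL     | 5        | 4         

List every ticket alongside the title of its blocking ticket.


This is a self-join: tickets is joined to a second copy of itself, matching each row's blocked_by to another row's id. Use LEFT JOIN so rows with blocked_by=NULL are kept.
  - ticket 1 (Memory leak): blocked_by=NULL -> NULL
  - ticket 2 (Race condition): blocked_by=NULL -> NULL
  - ticket 3 (Timeout error): blocked_by=1 -> Memory leak
  - ticket 4 (Missing icon): blocked_by=3 -> Timeout error
  - ticket 5 (Null pointer): blocked_by=4 -> Missing icon

SQL:
SELECT a.title AS item, b.title AS blocked_by
FROM tickets a
LEFT JOIN tickets b ON a.blocked_by = b.id

Result:
item           | blocked_by   
---------------+--------------
Memory leak    | NULL         
Race condition | NULL         
Timeout error  | Memory leak  
Missing icon   | Timeout error
Null pointer   | Missing icon 


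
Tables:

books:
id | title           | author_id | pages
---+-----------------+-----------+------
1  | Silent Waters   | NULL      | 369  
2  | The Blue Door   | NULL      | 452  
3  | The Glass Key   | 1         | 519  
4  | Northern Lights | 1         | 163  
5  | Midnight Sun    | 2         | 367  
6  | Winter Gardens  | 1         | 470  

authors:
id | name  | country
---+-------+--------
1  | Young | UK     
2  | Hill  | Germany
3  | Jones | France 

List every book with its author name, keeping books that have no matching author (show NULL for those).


LEFT JOIN keeps every row from books (the left table); where author_id has no match in authors, the author columns become NULL. Walk through each book:
  - book 1 (Silent Waters): author_id=NULL, no match -> kept with NULL
  - book 2 (The Blue Door): author_id=NULL, no match -> kept with NULL
  - book 3 (The Glass Key): author_id=1 -> matches Young
  - book 4 (Northern Lights): author_id=1 -> matches Young
  - book 5 (Midnight Sun): author_id=2 -> matches Hill
  - book 6 (Winter Gardens): author_id=1 -> matches Young
All 6 rows appear; 2 have NULL author.

SQL:
SELECT a.title, b.name AS author
FROM books a
LEFT JOIN authors b ON a.author_id = b.id

Result:
title           | author
----------------+-------
Silent Waters   | NULL  
The Blue Door   | NULL  
The Glass Key   | Young 
Northern Lights | Young 
Midnight Sun    | Hill  
Winter Gardens  | Young 


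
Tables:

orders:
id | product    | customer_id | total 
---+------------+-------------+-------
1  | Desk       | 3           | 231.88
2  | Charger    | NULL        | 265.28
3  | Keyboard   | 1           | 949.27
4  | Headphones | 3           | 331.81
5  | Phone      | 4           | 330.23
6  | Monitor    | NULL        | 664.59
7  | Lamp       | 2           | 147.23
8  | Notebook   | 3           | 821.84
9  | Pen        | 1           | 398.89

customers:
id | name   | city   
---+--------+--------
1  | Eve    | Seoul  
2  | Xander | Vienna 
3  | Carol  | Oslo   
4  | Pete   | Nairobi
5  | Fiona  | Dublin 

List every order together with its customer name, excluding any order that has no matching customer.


INNER JOIN keeps only orders rows whose customer_id matches an id in customers. Walk through each order:
  - order 1 (Desk): customer_id=3 -> matches Carol
  - order 2 (Charger): customer_id=NULL, no match -> dropped
  - order 3 (Keyboard): customer_id=1 -> matches Eve
  - order 4 (Headphones): customer_id=3 -> matches Carol
  - order 5 (Phone): customer_id=4 -> matches Pete
  - order 6 (Monitor): customer_id=NULL, no match -> dropped
  - order 7 (Lamp): customer_id=2 -> matches Xander
  - order 8 (Notebook): customer_id=3 -> matches Carol
  - order 9 (Pen): customer_id=1 -> matches Eve
So 2 of 9 rows are dropped.

SQL:
SELECT a.product, b.name AS customer
FROM orders a
INNER JOIN customers b ON a.customer_id = b.id

Result:
product    | customer
-----------+---------
Desk       | Carol   
Keyboard   | Eve     
Headphones | Carol   
Phone      | Pete    
Lamp       | Xander  
Notebook   | Carol   
Pen        | Eve     


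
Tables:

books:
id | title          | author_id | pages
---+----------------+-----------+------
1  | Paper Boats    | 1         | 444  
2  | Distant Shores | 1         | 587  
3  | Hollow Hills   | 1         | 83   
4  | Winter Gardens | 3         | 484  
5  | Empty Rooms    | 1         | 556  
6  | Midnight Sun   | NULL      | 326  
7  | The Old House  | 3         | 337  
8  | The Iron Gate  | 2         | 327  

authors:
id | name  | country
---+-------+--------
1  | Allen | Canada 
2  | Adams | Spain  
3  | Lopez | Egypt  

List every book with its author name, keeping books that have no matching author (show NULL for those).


LEFT JOIN keeps every row from books (the left table); where author_id has no match in authors, the author columns become NULL. Walk through each book:
  - book 1 (Paper Boats): author_id=1 -> matches Allen
  - book 2 (Distant Shores): author_id=1 -> matches Allen
  - book 3 (Hollow Hills): author_id=1 -> matches Allen
  - book 4 (Winter Gardens): author_id=3 -> matches Lopez
  - book 5 (Empty Rooms): author_id=1 -> matches Allen
  - book 6 (Midnight Sun): author_id=NULL, no match -> kept with NULL
  - book 7 (The Old House): author_id=3 -> matches Lopez
  - book 8 (The Iron Gate): author_id=2 -> matches Adams
All 8 rows appear; 1 has NULL author.

SQL:
SELECT a.title, b.name AS author
FROM books a
LEFT JOIN authors b ON a.author_id = b.id

Result:
title          | author
---------------+-------
Paper Boats    | Allen 
Distant Shores | Allen 
Hollow Hills   | Allen 
Winter Gardens | Lopez 
Empty Rooms    | Allen 
Midnight Sun   | NULL  
The Old House  | Lopez 
The Iron Gate  | Adams 
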